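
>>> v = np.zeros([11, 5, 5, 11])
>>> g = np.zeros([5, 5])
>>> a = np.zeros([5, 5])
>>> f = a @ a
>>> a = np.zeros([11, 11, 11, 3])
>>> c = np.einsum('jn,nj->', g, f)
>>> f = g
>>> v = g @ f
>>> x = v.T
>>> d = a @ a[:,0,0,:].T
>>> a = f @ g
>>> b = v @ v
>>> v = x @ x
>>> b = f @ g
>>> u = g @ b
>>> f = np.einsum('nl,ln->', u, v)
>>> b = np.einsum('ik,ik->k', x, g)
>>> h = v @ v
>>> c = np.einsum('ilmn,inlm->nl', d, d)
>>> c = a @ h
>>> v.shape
(5, 5)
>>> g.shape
(5, 5)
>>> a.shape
(5, 5)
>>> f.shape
()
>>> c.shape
(5, 5)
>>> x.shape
(5, 5)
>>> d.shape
(11, 11, 11, 11)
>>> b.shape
(5,)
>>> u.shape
(5, 5)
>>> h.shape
(5, 5)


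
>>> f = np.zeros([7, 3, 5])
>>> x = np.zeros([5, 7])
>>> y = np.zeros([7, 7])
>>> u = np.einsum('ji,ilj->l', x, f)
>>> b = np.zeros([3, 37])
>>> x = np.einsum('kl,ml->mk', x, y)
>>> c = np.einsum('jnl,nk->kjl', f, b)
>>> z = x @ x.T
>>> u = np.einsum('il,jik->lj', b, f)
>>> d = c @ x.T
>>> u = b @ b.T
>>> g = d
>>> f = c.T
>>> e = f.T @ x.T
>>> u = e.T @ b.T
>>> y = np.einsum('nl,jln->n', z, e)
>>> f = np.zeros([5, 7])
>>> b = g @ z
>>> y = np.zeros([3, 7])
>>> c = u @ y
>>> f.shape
(5, 7)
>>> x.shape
(7, 5)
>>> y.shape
(3, 7)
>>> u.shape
(7, 7, 3)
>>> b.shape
(37, 7, 7)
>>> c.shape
(7, 7, 7)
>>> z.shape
(7, 7)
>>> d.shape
(37, 7, 7)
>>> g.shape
(37, 7, 7)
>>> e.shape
(37, 7, 7)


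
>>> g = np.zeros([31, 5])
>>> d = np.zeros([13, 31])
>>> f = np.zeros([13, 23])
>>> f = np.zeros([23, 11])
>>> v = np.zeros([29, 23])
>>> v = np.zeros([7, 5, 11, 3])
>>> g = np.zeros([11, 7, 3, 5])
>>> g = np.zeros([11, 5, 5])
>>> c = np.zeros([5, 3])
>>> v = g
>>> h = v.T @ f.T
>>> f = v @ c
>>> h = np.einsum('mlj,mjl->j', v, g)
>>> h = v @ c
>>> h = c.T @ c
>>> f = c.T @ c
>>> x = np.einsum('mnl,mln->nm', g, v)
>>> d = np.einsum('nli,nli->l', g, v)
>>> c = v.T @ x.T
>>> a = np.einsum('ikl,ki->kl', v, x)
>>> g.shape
(11, 5, 5)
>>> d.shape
(5,)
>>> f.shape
(3, 3)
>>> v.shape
(11, 5, 5)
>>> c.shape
(5, 5, 5)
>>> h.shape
(3, 3)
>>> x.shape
(5, 11)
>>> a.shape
(5, 5)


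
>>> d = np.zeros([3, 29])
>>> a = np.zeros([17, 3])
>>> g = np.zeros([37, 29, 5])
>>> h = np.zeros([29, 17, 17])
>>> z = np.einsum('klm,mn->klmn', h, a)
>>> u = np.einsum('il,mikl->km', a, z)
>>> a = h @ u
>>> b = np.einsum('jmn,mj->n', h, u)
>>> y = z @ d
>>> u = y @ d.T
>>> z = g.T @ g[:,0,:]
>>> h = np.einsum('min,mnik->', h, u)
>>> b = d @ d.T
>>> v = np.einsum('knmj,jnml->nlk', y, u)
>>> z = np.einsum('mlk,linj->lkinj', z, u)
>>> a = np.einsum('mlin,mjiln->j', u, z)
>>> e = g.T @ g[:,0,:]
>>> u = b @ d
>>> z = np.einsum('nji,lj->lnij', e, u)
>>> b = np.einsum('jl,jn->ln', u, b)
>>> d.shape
(3, 29)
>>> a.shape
(5,)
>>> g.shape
(37, 29, 5)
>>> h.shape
()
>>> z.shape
(3, 5, 5, 29)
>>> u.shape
(3, 29)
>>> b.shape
(29, 3)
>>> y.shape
(29, 17, 17, 29)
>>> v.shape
(17, 3, 29)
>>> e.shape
(5, 29, 5)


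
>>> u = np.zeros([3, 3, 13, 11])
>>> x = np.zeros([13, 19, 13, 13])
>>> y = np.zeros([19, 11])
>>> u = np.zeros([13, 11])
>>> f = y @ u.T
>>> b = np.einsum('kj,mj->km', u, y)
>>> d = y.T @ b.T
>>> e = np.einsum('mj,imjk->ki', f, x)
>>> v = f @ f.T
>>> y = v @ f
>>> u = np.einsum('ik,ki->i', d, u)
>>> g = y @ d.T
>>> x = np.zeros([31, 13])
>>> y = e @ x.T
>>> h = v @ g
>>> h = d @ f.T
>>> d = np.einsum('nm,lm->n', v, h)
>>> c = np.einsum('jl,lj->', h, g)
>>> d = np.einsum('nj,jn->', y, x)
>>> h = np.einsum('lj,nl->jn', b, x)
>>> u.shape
(11,)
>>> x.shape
(31, 13)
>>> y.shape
(13, 31)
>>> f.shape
(19, 13)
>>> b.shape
(13, 19)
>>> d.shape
()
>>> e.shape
(13, 13)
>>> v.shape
(19, 19)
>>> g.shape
(19, 11)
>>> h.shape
(19, 31)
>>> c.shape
()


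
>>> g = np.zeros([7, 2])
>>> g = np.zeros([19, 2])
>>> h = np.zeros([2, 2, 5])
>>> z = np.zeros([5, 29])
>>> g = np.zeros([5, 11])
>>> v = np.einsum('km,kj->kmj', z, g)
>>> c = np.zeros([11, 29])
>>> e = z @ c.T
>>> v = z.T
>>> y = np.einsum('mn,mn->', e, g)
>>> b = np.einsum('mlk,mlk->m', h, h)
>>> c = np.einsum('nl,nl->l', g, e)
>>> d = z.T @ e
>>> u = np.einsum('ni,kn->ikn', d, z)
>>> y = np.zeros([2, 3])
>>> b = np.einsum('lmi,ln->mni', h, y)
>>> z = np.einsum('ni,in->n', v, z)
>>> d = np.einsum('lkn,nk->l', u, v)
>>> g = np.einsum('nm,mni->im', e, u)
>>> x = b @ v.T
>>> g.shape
(29, 11)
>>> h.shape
(2, 2, 5)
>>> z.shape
(29,)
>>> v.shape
(29, 5)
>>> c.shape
(11,)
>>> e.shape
(5, 11)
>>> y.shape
(2, 3)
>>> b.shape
(2, 3, 5)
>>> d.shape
(11,)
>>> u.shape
(11, 5, 29)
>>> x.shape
(2, 3, 29)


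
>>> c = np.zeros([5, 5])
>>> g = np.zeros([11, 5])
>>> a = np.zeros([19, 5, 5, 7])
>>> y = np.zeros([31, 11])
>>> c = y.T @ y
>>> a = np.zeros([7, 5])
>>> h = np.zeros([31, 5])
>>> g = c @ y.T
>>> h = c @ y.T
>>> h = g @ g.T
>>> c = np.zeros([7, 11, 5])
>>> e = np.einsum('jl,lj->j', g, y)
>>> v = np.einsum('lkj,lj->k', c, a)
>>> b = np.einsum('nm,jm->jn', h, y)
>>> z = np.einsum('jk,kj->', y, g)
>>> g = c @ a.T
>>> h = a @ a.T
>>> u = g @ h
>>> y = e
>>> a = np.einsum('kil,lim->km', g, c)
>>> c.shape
(7, 11, 5)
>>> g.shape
(7, 11, 7)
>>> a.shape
(7, 5)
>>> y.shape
(11,)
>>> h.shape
(7, 7)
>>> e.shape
(11,)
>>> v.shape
(11,)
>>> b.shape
(31, 11)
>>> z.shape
()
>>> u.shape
(7, 11, 7)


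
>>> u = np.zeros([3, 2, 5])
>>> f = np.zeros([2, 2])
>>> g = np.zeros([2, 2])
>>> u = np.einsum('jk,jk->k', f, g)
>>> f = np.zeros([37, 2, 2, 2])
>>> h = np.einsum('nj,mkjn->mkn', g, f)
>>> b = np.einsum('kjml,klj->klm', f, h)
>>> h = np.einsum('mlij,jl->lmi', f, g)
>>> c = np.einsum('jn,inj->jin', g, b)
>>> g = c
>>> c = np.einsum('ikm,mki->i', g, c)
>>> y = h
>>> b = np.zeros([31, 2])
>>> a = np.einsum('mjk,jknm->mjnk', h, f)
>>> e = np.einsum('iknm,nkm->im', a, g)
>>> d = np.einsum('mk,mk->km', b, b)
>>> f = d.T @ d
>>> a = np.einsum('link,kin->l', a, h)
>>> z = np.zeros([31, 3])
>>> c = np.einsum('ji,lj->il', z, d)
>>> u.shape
(2,)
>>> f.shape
(31, 31)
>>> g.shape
(2, 37, 2)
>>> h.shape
(2, 37, 2)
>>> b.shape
(31, 2)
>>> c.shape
(3, 2)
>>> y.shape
(2, 37, 2)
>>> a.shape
(2,)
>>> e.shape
(2, 2)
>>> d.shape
(2, 31)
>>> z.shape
(31, 3)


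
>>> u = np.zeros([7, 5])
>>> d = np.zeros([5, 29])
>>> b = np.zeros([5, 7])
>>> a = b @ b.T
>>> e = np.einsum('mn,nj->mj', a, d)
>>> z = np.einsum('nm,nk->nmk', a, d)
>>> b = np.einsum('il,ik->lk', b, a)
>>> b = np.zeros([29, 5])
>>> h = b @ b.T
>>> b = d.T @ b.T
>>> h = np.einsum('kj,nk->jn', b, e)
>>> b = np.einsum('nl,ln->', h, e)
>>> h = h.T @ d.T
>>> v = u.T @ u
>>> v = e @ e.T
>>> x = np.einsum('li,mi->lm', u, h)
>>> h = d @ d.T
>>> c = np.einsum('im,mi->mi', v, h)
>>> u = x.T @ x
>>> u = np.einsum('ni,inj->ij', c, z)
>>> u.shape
(5, 29)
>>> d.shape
(5, 29)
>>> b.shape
()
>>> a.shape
(5, 5)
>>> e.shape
(5, 29)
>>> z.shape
(5, 5, 29)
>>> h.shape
(5, 5)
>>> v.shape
(5, 5)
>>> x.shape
(7, 5)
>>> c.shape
(5, 5)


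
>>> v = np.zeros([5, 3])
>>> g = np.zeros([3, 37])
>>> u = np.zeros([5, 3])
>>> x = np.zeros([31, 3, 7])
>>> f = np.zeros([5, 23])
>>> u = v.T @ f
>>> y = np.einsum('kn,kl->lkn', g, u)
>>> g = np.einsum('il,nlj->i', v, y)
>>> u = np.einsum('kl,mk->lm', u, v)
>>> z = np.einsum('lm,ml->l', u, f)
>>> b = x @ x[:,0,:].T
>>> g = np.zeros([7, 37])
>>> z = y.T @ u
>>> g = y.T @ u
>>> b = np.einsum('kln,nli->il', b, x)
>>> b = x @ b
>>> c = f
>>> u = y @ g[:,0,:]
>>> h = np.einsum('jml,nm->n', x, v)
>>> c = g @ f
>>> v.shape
(5, 3)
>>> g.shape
(37, 3, 5)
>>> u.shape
(23, 3, 5)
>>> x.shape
(31, 3, 7)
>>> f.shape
(5, 23)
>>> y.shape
(23, 3, 37)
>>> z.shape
(37, 3, 5)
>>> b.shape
(31, 3, 3)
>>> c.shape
(37, 3, 23)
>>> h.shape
(5,)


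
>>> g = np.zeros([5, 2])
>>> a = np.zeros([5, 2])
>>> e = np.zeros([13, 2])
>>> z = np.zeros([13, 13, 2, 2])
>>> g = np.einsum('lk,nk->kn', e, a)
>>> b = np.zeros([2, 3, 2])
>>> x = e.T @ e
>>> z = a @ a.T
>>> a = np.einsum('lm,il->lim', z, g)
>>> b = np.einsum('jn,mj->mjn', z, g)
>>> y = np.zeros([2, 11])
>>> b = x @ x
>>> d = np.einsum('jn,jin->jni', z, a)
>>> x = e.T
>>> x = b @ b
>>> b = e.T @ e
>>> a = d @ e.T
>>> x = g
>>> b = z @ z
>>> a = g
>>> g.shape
(2, 5)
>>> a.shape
(2, 5)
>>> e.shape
(13, 2)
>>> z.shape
(5, 5)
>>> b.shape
(5, 5)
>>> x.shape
(2, 5)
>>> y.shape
(2, 11)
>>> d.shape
(5, 5, 2)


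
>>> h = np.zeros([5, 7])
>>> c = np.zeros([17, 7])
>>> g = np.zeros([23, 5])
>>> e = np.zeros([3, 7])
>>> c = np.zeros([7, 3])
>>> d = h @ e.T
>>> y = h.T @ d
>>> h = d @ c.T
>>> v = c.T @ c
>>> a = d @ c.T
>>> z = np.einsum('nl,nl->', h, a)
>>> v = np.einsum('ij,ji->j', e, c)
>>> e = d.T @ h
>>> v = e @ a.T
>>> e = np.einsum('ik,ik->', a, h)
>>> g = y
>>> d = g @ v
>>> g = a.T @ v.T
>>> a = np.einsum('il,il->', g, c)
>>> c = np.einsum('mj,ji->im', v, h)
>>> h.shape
(5, 7)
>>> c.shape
(7, 3)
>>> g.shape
(7, 3)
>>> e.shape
()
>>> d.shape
(7, 5)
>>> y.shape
(7, 3)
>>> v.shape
(3, 5)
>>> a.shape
()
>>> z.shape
()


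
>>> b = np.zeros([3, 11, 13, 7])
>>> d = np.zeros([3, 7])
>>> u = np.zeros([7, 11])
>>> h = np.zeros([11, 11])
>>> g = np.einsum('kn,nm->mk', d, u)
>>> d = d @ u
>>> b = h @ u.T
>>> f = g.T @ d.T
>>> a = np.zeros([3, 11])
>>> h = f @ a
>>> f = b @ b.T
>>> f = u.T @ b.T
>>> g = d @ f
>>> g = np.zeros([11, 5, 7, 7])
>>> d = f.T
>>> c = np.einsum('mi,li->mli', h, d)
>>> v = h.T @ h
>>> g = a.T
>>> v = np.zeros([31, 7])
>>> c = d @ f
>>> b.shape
(11, 7)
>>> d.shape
(11, 11)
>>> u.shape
(7, 11)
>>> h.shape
(3, 11)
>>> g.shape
(11, 3)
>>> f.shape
(11, 11)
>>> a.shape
(3, 11)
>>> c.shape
(11, 11)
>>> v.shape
(31, 7)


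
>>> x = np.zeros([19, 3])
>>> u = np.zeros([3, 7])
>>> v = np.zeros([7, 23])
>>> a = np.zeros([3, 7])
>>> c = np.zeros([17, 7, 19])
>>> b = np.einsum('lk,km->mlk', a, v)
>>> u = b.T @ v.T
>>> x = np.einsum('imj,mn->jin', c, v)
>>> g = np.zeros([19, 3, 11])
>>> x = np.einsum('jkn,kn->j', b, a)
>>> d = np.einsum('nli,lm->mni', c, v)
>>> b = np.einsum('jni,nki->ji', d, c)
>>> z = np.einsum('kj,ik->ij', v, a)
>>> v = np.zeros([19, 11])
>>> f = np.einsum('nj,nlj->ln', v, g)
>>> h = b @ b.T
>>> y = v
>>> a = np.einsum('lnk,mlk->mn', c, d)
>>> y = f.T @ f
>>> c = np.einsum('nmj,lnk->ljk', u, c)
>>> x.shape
(23,)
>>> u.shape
(7, 3, 7)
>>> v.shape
(19, 11)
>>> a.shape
(23, 7)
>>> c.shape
(17, 7, 19)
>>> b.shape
(23, 19)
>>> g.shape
(19, 3, 11)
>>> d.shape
(23, 17, 19)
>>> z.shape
(3, 23)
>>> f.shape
(3, 19)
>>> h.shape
(23, 23)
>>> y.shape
(19, 19)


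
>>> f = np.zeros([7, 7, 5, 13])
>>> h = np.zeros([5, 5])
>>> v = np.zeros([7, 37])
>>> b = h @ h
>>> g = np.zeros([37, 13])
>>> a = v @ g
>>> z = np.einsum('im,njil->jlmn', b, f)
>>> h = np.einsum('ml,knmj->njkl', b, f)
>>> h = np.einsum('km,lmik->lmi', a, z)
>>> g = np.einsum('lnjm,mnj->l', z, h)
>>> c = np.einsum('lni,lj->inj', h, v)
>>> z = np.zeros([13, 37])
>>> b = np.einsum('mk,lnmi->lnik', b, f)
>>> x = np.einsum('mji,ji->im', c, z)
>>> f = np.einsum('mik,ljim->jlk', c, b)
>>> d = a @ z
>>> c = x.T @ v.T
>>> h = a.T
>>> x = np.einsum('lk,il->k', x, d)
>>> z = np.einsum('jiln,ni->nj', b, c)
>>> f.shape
(7, 7, 37)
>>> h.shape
(13, 7)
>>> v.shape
(7, 37)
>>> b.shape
(7, 7, 13, 5)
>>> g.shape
(7,)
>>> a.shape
(7, 13)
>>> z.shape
(5, 7)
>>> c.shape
(5, 7)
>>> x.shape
(5,)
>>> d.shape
(7, 37)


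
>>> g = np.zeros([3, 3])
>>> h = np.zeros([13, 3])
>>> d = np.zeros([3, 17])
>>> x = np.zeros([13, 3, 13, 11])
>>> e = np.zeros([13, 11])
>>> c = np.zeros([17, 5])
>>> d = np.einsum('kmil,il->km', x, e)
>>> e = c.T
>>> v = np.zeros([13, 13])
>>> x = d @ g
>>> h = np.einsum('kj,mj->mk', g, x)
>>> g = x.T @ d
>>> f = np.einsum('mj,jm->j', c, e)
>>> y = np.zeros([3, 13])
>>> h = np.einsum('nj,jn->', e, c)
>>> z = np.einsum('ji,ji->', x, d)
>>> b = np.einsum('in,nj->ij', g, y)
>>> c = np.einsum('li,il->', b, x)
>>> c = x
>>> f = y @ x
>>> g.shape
(3, 3)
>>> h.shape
()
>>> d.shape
(13, 3)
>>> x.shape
(13, 3)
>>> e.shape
(5, 17)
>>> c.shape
(13, 3)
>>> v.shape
(13, 13)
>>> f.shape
(3, 3)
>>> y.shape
(3, 13)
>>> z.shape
()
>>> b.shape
(3, 13)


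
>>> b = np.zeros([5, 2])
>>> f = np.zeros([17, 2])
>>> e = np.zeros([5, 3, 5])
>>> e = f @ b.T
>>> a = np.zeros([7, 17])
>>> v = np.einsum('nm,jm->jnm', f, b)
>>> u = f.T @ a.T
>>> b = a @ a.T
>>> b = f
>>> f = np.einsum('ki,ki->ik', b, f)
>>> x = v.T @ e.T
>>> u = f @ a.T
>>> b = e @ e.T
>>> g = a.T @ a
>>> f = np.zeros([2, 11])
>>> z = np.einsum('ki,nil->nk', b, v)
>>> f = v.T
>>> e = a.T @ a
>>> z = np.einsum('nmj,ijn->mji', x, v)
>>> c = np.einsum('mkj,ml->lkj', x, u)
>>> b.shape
(17, 17)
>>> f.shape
(2, 17, 5)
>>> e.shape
(17, 17)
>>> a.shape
(7, 17)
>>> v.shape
(5, 17, 2)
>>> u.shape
(2, 7)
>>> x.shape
(2, 17, 17)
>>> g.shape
(17, 17)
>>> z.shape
(17, 17, 5)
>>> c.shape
(7, 17, 17)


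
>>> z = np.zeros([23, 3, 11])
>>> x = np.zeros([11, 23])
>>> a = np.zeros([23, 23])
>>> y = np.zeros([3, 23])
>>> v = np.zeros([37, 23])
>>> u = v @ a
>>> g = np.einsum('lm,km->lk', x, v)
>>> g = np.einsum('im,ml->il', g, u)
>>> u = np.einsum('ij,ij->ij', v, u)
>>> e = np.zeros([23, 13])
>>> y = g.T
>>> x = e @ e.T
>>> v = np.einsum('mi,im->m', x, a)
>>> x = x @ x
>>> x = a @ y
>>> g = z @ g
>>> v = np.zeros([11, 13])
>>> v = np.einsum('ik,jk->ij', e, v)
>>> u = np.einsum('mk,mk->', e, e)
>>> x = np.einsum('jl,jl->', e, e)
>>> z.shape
(23, 3, 11)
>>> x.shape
()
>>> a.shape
(23, 23)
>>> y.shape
(23, 11)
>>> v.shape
(23, 11)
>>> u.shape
()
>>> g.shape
(23, 3, 23)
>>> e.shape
(23, 13)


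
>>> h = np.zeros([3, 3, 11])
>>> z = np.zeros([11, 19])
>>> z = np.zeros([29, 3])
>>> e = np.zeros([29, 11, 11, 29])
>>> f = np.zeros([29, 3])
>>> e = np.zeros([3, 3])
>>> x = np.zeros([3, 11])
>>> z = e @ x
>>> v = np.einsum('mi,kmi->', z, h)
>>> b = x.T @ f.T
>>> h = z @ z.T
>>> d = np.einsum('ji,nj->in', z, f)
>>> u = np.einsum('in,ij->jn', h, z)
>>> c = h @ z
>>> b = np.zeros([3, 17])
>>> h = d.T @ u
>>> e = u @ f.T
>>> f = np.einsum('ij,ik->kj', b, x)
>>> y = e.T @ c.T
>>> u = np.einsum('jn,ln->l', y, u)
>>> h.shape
(29, 3)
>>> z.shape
(3, 11)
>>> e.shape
(11, 29)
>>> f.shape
(11, 17)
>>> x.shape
(3, 11)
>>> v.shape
()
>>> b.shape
(3, 17)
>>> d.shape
(11, 29)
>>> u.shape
(11,)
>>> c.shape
(3, 11)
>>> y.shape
(29, 3)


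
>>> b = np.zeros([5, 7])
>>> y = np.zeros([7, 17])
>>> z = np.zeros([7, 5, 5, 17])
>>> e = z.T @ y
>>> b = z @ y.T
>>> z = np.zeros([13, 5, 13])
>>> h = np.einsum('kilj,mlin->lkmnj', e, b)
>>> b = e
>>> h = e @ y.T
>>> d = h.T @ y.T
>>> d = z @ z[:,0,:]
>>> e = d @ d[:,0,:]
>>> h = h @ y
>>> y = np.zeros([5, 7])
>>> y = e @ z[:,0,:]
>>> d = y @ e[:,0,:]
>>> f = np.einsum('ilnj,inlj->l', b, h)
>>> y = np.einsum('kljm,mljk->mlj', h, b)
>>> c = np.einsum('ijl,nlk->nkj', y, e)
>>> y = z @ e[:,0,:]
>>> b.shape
(17, 5, 5, 17)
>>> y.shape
(13, 5, 13)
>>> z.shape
(13, 5, 13)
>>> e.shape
(13, 5, 13)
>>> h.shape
(17, 5, 5, 17)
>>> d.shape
(13, 5, 13)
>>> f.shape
(5,)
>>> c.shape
(13, 13, 5)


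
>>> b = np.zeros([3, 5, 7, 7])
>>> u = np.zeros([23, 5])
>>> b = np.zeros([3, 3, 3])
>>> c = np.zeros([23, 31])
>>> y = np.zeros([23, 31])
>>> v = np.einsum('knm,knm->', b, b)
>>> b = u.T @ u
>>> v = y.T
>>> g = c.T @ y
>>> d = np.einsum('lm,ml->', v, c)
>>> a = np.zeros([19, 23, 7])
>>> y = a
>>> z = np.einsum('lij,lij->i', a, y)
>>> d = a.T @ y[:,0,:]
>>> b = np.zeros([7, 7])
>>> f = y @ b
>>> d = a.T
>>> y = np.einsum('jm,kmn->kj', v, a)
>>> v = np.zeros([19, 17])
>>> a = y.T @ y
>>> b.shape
(7, 7)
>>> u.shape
(23, 5)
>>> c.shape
(23, 31)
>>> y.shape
(19, 31)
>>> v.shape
(19, 17)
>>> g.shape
(31, 31)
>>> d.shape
(7, 23, 19)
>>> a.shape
(31, 31)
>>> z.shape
(23,)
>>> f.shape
(19, 23, 7)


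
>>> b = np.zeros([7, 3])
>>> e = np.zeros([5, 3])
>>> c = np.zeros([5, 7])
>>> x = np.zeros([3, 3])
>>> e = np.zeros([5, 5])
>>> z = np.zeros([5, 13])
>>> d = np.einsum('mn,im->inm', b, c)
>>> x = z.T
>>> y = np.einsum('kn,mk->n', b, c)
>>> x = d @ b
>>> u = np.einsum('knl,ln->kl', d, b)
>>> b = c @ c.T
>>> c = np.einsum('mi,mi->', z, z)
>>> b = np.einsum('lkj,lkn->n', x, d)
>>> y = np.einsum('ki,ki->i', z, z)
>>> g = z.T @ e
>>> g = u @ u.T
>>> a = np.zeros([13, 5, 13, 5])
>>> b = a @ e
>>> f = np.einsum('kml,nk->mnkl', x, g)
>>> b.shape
(13, 5, 13, 5)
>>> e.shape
(5, 5)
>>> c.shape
()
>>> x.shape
(5, 3, 3)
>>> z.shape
(5, 13)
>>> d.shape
(5, 3, 7)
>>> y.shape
(13,)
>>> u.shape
(5, 7)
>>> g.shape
(5, 5)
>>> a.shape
(13, 5, 13, 5)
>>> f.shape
(3, 5, 5, 3)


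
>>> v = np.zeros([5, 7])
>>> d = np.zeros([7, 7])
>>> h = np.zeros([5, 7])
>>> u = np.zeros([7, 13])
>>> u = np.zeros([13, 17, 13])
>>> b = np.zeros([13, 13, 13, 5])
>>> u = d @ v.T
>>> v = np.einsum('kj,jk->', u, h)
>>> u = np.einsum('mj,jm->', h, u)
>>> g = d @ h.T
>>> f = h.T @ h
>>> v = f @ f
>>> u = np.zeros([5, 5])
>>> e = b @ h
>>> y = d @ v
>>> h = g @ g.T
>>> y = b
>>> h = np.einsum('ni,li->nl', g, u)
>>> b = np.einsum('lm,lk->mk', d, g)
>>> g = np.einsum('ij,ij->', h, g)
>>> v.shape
(7, 7)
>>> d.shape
(7, 7)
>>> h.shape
(7, 5)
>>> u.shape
(5, 5)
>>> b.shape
(7, 5)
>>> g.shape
()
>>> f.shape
(7, 7)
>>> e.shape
(13, 13, 13, 7)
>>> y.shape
(13, 13, 13, 5)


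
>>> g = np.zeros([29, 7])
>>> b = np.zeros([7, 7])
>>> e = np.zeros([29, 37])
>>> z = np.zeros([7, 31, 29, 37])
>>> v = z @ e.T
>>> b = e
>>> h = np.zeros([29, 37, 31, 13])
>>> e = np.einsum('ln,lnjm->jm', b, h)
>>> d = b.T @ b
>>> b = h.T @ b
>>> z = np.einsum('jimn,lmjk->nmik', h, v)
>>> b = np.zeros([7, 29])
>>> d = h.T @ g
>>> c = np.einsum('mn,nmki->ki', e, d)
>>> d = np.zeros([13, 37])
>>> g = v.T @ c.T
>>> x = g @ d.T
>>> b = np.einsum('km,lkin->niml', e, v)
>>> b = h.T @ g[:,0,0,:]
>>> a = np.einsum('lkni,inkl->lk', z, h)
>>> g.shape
(29, 29, 31, 37)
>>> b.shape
(13, 31, 37, 37)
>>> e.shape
(31, 13)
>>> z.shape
(13, 31, 37, 29)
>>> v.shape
(7, 31, 29, 29)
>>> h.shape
(29, 37, 31, 13)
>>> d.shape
(13, 37)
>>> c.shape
(37, 7)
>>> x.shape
(29, 29, 31, 13)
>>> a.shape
(13, 31)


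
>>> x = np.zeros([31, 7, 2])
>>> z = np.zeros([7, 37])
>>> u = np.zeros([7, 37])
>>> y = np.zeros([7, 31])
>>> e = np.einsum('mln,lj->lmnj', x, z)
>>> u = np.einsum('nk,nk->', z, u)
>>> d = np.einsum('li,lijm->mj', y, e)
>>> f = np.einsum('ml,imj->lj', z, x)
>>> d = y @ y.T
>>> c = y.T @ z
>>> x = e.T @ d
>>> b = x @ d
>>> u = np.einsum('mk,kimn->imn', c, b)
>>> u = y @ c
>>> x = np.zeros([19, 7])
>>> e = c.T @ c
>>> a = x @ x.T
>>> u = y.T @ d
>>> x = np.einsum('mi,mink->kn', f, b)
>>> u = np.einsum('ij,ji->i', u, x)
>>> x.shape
(7, 31)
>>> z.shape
(7, 37)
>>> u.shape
(31,)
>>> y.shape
(7, 31)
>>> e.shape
(37, 37)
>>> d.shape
(7, 7)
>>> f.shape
(37, 2)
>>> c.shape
(31, 37)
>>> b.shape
(37, 2, 31, 7)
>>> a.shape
(19, 19)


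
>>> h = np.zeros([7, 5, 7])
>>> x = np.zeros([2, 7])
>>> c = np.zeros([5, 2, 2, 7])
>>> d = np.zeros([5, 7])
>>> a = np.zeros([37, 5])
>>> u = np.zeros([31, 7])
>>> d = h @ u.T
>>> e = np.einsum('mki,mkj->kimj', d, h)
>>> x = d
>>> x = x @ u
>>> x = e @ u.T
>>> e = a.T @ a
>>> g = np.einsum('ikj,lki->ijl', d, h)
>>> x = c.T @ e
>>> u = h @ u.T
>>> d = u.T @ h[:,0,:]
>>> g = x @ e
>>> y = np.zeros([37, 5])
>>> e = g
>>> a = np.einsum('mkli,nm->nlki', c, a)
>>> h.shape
(7, 5, 7)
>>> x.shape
(7, 2, 2, 5)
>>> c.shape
(5, 2, 2, 7)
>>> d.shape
(31, 5, 7)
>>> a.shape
(37, 2, 2, 7)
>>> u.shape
(7, 5, 31)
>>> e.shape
(7, 2, 2, 5)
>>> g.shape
(7, 2, 2, 5)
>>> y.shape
(37, 5)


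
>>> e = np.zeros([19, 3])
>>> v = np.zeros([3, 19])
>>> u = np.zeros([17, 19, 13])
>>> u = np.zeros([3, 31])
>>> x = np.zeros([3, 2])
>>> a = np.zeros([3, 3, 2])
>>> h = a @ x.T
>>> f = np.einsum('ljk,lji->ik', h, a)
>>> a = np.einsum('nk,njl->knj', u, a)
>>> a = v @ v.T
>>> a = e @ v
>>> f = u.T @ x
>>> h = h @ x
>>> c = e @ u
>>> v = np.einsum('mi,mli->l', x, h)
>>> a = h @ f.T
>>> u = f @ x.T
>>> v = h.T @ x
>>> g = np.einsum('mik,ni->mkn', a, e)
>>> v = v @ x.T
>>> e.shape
(19, 3)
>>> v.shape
(2, 3, 3)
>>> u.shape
(31, 3)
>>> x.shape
(3, 2)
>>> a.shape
(3, 3, 31)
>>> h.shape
(3, 3, 2)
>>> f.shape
(31, 2)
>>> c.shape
(19, 31)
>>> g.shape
(3, 31, 19)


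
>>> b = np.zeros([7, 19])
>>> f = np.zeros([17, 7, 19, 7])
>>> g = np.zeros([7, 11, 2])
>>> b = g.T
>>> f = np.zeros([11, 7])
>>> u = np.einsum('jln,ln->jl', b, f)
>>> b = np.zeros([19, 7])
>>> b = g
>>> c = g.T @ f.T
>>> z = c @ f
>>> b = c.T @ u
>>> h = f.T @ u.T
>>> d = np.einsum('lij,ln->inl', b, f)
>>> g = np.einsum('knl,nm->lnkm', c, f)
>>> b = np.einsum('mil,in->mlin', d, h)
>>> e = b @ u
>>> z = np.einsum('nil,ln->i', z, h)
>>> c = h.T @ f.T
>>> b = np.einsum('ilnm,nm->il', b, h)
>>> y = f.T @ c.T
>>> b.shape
(11, 11)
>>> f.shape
(11, 7)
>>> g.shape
(11, 11, 2, 7)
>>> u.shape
(2, 11)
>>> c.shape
(2, 11)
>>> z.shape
(11,)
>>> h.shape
(7, 2)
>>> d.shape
(11, 7, 11)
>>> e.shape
(11, 11, 7, 11)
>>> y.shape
(7, 2)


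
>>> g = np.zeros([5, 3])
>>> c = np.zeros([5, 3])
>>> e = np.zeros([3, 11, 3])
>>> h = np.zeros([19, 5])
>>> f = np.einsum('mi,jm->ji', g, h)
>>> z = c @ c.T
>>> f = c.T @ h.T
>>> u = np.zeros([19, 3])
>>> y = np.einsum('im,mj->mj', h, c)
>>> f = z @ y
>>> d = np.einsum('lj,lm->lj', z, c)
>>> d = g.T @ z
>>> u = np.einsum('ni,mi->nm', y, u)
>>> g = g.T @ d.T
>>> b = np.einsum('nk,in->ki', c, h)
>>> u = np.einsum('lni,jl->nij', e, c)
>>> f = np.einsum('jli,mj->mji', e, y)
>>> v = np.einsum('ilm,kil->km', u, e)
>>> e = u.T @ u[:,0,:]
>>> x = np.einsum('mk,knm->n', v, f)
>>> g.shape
(3, 3)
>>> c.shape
(5, 3)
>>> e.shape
(5, 3, 5)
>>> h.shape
(19, 5)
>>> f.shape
(5, 3, 3)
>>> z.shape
(5, 5)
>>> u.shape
(11, 3, 5)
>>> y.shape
(5, 3)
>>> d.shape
(3, 5)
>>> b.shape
(3, 19)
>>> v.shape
(3, 5)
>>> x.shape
(3,)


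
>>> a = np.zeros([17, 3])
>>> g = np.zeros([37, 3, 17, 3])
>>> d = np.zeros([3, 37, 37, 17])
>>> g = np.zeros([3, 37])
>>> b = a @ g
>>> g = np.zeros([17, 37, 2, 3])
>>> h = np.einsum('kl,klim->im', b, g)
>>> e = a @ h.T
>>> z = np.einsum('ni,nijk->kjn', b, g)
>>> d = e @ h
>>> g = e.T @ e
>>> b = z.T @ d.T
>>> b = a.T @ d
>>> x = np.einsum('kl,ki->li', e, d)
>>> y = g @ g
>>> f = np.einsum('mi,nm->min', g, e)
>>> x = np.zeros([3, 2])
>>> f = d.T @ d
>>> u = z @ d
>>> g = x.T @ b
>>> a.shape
(17, 3)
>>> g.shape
(2, 3)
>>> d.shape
(17, 3)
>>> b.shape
(3, 3)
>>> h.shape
(2, 3)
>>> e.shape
(17, 2)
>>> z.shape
(3, 2, 17)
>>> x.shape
(3, 2)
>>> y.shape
(2, 2)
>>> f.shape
(3, 3)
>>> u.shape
(3, 2, 3)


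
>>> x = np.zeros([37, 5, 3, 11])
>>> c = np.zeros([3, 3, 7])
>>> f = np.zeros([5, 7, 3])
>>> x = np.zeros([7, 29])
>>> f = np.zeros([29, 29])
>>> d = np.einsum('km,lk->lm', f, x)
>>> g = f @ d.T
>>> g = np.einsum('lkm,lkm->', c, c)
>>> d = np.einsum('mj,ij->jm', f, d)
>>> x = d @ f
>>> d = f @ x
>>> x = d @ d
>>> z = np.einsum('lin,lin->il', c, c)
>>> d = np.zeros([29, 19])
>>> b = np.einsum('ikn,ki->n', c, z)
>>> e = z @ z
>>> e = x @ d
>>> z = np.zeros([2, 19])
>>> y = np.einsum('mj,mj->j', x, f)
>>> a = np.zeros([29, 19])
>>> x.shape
(29, 29)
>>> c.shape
(3, 3, 7)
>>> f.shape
(29, 29)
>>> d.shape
(29, 19)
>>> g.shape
()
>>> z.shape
(2, 19)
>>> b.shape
(7,)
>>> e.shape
(29, 19)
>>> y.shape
(29,)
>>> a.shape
(29, 19)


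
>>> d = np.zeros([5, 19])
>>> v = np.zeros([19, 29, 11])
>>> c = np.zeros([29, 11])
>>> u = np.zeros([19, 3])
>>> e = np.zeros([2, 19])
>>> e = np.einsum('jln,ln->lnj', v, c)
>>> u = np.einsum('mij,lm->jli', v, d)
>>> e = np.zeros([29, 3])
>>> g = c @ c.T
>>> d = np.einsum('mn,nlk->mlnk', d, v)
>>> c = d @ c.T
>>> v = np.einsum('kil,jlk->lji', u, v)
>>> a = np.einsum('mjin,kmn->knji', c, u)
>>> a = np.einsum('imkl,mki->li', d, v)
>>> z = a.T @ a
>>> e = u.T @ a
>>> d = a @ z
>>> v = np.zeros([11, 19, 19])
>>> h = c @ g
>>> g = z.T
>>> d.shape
(11, 5)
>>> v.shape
(11, 19, 19)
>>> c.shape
(5, 29, 19, 29)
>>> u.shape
(11, 5, 29)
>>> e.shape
(29, 5, 5)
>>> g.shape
(5, 5)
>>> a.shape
(11, 5)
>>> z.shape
(5, 5)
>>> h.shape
(5, 29, 19, 29)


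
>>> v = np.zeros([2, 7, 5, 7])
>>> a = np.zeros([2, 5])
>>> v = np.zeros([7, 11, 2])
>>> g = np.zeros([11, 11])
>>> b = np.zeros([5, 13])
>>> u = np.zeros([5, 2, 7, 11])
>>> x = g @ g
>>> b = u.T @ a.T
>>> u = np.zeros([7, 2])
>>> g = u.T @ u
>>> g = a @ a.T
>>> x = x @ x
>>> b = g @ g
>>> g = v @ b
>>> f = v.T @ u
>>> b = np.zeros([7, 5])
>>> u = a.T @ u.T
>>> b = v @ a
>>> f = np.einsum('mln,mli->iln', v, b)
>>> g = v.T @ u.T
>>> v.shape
(7, 11, 2)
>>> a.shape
(2, 5)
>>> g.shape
(2, 11, 5)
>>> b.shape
(7, 11, 5)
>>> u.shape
(5, 7)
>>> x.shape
(11, 11)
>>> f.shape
(5, 11, 2)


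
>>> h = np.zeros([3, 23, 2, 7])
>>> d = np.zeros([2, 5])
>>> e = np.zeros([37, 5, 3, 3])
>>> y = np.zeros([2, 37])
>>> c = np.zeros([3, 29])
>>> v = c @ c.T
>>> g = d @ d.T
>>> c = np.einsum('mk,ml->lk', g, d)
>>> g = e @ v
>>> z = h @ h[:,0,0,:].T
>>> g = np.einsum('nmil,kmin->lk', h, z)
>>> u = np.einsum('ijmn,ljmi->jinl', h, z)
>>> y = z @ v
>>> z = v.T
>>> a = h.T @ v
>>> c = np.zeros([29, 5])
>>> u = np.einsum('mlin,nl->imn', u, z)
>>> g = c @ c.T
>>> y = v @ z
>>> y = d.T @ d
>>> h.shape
(3, 23, 2, 7)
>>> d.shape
(2, 5)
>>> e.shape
(37, 5, 3, 3)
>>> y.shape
(5, 5)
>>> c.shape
(29, 5)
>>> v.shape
(3, 3)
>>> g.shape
(29, 29)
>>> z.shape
(3, 3)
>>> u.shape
(7, 23, 3)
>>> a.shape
(7, 2, 23, 3)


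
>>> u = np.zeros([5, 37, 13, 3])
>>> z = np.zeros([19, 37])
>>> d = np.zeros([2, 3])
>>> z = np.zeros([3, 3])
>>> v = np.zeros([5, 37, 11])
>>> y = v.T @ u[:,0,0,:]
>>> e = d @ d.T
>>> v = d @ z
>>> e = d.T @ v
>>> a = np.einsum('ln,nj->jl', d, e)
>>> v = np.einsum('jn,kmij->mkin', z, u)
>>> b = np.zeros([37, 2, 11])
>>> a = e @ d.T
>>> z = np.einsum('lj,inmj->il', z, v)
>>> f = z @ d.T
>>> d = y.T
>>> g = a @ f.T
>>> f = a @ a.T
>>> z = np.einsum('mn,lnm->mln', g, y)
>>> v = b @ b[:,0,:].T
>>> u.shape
(5, 37, 13, 3)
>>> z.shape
(3, 11, 37)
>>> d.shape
(3, 37, 11)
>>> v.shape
(37, 2, 37)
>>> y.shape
(11, 37, 3)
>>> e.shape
(3, 3)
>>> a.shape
(3, 2)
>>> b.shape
(37, 2, 11)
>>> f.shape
(3, 3)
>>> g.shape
(3, 37)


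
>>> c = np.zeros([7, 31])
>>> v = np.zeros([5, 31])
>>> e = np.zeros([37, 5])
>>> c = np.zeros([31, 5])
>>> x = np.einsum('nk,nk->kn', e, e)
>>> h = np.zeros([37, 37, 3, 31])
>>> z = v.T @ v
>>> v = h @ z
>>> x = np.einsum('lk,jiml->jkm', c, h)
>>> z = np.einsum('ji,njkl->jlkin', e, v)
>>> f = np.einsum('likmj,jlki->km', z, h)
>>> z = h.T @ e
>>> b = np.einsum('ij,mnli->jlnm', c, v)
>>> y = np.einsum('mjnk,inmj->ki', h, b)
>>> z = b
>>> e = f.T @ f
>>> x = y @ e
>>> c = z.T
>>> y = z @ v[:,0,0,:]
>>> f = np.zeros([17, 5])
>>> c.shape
(37, 37, 3, 5)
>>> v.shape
(37, 37, 3, 31)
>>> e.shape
(5, 5)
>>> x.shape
(31, 5)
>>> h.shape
(37, 37, 3, 31)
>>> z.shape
(5, 3, 37, 37)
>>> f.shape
(17, 5)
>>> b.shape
(5, 3, 37, 37)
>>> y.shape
(5, 3, 37, 31)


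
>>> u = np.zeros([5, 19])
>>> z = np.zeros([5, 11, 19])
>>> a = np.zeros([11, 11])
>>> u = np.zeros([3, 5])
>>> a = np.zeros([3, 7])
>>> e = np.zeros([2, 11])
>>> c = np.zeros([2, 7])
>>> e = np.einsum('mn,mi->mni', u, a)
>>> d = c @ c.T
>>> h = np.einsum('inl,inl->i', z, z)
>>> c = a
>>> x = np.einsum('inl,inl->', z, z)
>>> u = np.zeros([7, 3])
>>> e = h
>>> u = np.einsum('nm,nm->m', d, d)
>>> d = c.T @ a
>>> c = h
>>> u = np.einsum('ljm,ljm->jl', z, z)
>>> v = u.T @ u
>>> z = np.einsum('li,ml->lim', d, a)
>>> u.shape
(11, 5)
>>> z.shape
(7, 7, 3)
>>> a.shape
(3, 7)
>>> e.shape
(5,)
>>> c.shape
(5,)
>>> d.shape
(7, 7)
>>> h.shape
(5,)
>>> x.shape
()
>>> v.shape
(5, 5)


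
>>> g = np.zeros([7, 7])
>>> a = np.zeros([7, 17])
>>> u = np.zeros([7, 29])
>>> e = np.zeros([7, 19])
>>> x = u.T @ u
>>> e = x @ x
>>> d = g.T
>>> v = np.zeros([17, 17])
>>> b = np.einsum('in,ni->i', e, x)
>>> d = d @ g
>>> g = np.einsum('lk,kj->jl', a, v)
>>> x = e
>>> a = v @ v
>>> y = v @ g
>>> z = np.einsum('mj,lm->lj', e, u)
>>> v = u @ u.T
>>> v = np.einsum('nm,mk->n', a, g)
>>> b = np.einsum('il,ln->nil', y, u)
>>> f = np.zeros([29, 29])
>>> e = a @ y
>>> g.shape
(17, 7)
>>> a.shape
(17, 17)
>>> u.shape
(7, 29)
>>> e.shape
(17, 7)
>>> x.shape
(29, 29)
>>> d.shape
(7, 7)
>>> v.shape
(17,)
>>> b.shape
(29, 17, 7)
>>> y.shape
(17, 7)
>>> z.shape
(7, 29)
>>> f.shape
(29, 29)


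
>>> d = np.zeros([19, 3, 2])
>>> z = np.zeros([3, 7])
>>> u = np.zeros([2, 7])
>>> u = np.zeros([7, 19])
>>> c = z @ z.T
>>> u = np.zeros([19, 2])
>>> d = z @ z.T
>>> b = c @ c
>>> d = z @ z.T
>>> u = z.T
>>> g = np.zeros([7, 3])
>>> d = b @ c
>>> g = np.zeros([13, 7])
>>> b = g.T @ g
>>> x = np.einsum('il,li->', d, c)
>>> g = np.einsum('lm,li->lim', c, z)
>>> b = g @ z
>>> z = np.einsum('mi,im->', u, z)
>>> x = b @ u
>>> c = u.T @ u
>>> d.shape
(3, 3)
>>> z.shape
()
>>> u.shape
(7, 3)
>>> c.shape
(3, 3)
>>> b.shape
(3, 7, 7)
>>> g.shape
(3, 7, 3)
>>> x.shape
(3, 7, 3)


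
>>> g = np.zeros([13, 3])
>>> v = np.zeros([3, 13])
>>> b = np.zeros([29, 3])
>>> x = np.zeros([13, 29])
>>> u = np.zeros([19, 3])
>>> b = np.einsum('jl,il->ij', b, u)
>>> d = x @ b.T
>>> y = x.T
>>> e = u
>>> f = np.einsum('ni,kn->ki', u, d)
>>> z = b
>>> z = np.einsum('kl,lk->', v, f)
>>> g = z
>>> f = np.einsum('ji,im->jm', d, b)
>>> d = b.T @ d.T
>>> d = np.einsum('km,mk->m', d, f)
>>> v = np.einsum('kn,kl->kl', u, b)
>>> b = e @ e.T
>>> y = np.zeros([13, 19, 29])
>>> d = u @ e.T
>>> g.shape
()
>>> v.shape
(19, 29)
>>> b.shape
(19, 19)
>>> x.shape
(13, 29)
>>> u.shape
(19, 3)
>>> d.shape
(19, 19)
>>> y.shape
(13, 19, 29)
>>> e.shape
(19, 3)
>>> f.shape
(13, 29)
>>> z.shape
()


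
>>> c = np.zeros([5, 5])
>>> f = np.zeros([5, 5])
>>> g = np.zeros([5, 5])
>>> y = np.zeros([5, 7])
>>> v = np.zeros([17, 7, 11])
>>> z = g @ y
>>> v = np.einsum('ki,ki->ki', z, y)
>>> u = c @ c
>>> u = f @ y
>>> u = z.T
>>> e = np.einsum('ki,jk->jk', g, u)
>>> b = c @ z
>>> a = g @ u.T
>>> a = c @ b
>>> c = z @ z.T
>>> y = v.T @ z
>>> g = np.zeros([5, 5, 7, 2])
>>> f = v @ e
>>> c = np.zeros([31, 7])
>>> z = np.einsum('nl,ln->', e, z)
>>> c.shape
(31, 7)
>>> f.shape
(5, 5)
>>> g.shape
(5, 5, 7, 2)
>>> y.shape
(7, 7)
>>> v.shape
(5, 7)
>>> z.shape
()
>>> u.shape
(7, 5)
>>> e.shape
(7, 5)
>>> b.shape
(5, 7)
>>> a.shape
(5, 7)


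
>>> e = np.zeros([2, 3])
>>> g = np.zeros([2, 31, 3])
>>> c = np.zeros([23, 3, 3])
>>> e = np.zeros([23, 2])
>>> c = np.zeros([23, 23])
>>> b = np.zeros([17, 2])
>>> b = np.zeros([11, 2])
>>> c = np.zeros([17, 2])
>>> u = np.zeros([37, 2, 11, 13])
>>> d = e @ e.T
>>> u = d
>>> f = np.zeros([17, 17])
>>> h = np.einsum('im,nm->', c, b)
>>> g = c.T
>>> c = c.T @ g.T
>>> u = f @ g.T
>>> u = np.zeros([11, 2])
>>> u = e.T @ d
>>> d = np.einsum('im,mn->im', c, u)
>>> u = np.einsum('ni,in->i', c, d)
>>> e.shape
(23, 2)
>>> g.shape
(2, 17)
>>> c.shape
(2, 2)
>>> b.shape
(11, 2)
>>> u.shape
(2,)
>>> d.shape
(2, 2)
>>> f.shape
(17, 17)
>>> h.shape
()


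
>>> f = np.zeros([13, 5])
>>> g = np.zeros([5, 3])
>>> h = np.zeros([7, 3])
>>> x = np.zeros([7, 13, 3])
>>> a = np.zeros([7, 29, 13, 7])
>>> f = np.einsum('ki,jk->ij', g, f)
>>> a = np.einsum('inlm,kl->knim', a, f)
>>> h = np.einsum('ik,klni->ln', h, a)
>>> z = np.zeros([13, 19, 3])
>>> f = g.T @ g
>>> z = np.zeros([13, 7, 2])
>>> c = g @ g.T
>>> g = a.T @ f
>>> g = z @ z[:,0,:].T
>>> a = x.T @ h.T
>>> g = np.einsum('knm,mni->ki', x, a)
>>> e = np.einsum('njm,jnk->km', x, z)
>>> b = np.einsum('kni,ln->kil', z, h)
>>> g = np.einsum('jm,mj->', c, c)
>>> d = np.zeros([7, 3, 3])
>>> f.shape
(3, 3)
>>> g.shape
()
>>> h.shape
(29, 7)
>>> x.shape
(7, 13, 3)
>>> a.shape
(3, 13, 29)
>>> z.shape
(13, 7, 2)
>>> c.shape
(5, 5)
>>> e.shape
(2, 3)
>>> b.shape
(13, 2, 29)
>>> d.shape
(7, 3, 3)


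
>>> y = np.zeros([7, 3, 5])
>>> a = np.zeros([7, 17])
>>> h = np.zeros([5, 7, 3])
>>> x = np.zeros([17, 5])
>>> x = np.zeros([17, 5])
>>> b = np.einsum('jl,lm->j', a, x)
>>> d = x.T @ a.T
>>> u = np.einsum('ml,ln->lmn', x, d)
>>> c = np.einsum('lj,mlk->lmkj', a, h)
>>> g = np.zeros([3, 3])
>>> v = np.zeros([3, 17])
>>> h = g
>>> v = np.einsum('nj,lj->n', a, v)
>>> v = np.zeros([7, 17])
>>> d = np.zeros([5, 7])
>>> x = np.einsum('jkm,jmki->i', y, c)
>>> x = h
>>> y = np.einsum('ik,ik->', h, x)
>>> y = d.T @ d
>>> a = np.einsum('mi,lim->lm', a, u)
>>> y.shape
(7, 7)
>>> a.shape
(5, 7)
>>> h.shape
(3, 3)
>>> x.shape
(3, 3)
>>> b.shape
(7,)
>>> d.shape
(5, 7)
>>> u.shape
(5, 17, 7)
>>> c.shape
(7, 5, 3, 17)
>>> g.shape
(3, 3)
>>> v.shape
(7, 17)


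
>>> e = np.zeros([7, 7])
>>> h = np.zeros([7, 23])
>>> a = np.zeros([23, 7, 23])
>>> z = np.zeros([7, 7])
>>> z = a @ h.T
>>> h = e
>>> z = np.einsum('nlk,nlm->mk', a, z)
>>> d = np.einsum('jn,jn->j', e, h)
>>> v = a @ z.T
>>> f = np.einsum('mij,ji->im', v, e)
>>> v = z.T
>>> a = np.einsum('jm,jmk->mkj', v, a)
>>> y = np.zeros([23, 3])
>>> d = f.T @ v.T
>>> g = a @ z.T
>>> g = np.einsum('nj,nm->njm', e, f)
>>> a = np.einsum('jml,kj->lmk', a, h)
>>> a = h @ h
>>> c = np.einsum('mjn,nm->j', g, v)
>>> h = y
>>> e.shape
(7, 7)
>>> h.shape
(23, 3)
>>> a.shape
(7, 7)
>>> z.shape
(7, 23)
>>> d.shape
(23, 23)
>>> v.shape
(23, 7)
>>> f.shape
(7, 23)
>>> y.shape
(23, 3)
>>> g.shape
(7, 7, 23)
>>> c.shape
(7,)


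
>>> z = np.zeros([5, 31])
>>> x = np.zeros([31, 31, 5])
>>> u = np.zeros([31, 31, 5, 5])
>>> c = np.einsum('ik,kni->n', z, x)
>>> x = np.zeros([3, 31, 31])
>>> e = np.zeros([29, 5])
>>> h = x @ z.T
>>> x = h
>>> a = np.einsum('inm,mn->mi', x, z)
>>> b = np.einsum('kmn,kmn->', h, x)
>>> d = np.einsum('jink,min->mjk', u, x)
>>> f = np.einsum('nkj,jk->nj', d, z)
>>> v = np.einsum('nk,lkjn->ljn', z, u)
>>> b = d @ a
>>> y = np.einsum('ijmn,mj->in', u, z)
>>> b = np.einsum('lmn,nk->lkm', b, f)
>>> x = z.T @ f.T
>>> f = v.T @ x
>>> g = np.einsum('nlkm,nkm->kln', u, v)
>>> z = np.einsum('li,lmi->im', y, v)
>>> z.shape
(5, 5)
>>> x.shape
(31, 3)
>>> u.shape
(31, 31, 5, 5)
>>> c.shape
(31,)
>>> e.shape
(29, 5)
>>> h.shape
(3, 31, 5)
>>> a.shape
(5, 3)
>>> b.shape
(3, 5, 31)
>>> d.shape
(3, 31, 5)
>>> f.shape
(5, 5, 3)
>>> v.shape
(31, 5, 5)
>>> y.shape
(31, 5)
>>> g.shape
(5, 31, 31)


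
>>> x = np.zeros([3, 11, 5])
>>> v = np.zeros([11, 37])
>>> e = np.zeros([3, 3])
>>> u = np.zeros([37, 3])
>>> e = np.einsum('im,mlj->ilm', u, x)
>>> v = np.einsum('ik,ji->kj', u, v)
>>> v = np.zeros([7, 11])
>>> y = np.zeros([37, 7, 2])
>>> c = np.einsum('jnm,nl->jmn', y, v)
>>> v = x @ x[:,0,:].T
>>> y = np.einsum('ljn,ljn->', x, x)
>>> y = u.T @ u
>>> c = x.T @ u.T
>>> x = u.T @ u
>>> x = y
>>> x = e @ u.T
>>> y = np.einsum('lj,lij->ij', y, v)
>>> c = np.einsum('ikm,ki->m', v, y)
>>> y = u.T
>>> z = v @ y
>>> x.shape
(37, 11, 37)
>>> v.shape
(3, 11, 3)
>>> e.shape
(37, 11, 3)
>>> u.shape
(37, 3)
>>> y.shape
(3, 37)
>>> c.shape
(3,)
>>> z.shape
(3, 11, 37)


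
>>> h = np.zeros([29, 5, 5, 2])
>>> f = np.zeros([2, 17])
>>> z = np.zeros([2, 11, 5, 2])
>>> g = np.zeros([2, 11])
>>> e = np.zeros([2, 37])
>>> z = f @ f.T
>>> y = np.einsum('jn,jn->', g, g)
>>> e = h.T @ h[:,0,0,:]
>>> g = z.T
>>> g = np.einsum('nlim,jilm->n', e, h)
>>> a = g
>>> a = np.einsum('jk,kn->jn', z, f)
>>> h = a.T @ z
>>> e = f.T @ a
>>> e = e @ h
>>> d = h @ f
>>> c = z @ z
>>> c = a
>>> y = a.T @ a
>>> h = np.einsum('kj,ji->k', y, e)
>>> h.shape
(17,)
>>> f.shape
(2, 17)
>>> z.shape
(2, 2)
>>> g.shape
(2,)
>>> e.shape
(17, 2)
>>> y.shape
(17, 17)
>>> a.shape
(2, 17)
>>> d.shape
(17, 17)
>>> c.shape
(2, 17)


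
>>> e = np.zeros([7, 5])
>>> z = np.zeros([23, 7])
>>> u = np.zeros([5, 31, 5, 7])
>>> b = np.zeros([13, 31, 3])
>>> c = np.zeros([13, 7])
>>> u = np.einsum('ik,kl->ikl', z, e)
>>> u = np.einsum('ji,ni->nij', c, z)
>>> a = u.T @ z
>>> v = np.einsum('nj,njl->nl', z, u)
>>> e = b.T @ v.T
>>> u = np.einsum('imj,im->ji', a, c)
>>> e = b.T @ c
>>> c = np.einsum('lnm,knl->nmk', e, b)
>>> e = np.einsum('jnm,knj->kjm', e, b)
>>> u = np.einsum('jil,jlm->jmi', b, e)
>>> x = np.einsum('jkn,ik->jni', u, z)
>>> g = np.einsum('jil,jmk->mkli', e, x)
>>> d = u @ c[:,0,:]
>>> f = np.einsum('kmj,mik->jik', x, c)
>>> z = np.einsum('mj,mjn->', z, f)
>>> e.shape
(13, 3, 7)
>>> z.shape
()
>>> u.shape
(13, 7, 31)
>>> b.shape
(13, 31, 3)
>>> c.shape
(31, 7, 13)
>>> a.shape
(13, 7, 7)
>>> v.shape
(23, 13)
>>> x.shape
(13, 31, 23)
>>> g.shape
(31, 23, 7, 3)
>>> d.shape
(13, 7, 13)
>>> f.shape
(23, 7, 13)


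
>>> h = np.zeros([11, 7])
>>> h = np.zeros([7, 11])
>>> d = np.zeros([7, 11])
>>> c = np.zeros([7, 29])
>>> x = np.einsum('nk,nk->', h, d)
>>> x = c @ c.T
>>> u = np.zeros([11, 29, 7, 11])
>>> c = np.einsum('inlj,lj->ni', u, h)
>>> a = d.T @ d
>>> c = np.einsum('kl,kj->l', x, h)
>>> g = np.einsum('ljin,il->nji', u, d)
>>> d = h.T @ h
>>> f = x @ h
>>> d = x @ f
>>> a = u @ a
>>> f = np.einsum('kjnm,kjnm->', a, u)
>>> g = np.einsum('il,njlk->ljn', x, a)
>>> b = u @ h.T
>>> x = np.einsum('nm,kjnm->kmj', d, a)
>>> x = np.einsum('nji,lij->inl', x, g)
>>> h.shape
(7, 11)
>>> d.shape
(7, 11)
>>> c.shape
(7,)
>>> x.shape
(29, 11, 7)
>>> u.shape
(11, 29, 7, 11)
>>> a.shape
(11, 29, 7, 11)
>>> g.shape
(7, 29, 11)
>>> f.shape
()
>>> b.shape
(11, 29, 7, 7)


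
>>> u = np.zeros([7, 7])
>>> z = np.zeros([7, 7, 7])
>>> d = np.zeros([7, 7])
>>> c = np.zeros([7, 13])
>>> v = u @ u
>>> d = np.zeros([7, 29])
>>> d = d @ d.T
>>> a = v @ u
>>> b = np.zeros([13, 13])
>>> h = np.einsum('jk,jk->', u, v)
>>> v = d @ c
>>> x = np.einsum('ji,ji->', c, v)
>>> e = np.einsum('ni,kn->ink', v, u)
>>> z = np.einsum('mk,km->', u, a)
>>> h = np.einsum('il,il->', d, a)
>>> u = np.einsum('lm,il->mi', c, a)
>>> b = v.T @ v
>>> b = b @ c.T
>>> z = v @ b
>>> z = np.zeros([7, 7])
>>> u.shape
(13, 7)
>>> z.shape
(7, 7)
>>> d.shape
(7, 7)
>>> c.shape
(7, 13)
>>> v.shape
(7, 13)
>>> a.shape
(7, 7)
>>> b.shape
(13, 7)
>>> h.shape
()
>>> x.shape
()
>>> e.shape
(13, 7, 7)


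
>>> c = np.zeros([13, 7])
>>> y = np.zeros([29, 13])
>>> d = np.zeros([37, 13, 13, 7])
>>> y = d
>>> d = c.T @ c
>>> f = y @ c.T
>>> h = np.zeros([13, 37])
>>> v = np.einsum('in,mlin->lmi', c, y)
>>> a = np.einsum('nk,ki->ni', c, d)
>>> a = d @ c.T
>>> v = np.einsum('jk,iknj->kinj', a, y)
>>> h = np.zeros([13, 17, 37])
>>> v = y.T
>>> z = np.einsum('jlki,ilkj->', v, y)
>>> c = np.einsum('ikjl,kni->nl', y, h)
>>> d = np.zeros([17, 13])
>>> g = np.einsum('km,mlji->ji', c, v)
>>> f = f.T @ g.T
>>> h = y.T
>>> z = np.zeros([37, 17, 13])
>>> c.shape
(17, 7)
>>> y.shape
(37, 13, 13, 7)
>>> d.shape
(17, 13)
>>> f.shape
(13, 13, 13, 13)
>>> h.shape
(7, 13, 13, 37)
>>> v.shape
(7, 13, 13, 37)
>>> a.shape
(7, 13)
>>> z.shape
(37, 17, 13)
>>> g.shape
(13, 37)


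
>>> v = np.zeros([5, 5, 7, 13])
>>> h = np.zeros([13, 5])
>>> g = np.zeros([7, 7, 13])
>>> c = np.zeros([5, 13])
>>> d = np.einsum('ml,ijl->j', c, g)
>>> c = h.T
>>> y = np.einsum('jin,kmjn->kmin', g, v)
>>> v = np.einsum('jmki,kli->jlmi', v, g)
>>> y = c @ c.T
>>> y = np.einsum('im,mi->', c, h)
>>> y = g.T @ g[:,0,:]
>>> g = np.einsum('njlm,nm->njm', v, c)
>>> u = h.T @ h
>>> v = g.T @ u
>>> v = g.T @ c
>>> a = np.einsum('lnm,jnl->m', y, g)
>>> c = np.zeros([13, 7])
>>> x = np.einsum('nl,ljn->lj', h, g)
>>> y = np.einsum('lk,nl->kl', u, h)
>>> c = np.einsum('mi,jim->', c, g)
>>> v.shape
(13, 7, 13)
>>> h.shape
(13, 5)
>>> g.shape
(5, 7, 13)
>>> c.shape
()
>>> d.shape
(7,)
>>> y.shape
(5, 5)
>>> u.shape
(5, 5)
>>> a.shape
(13,)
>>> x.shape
(5, 7)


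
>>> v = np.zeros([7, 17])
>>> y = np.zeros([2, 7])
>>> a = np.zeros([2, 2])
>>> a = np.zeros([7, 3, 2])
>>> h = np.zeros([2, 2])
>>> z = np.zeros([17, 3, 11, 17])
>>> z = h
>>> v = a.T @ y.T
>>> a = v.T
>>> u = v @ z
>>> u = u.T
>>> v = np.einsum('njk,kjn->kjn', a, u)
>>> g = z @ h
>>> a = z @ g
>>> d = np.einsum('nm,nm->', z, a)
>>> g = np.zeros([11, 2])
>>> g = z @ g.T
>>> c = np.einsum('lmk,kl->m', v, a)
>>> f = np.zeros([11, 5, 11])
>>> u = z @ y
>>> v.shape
(2, 3, 2)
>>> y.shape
(2, 7)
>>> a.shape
(2, 2)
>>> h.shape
(2, 2)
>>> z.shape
(2, 2)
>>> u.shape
(2, 7)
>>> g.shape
(2, 11)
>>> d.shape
()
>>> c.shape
(3,)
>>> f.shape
(11, 5, 11)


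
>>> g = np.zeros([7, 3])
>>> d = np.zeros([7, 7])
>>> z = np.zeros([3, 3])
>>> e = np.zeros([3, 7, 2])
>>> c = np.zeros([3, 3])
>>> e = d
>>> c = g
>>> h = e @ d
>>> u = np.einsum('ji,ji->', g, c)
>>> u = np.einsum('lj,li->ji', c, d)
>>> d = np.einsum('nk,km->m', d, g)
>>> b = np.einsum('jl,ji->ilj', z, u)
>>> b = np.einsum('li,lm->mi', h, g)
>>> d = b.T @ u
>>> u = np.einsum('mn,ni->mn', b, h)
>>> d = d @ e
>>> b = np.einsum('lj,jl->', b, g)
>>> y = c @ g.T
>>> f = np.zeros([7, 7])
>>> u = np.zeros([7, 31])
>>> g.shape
(7, 3)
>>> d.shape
(7, 7)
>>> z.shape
(3, 3)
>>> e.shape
(7, 7)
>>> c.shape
(7, 3)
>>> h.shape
(7, 7)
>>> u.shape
(7, 31)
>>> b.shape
()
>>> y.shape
(7, 7)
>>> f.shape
(7, 7)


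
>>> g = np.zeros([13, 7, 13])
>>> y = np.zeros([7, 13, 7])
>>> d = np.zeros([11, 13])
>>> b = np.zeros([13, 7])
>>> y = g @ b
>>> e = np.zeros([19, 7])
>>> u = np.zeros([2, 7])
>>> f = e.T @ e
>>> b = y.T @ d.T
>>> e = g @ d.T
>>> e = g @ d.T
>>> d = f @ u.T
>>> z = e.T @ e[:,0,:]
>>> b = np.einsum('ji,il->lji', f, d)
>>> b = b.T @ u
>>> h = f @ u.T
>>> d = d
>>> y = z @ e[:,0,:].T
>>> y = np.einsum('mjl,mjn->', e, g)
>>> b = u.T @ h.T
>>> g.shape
(13, 7, 13)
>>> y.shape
()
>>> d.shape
(7, 2)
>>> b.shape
(7, 7)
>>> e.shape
(13, 7, 11)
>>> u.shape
(2, 7)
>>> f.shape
(7, 7)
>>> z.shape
(11, 7, 11)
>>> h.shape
(7, 2)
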